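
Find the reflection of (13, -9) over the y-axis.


Reflection across y-axis: (x, y) -> (-x, y)
(13, -9) -> (-13, -9)

(-13, -9)


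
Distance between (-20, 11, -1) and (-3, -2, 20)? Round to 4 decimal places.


d = sqrt((-3--20)^2 + (-2-11)^2 + (20--1)^2) = 29.9833

29.9833


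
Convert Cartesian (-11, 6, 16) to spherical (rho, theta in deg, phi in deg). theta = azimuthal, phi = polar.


rho = sqrt((-11)^2 + 6^2 + 16^2) = 20.3224
theta = atan2(6, -11) = 151.3895 deg
phi = acos(16/20.3224) = 38.0653 deg

rho = 20.3224, theta = 151.3895 deg, phi = 38.0653 deg


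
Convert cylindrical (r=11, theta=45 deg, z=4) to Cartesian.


x = 11 * cos(45) = 7.7782
y = 11 * sin(45) = 7.7782
z = 4

(7.7782, 7.7782, 4)


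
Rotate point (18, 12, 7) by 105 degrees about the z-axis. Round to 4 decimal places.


x' = 18*cos(105) - 12*sin(105) = -16.2499
y' = 18*sin(105) + 12*cos(105) = 14.2808
z' = 7

(-16.2499, 14.2808, 7)


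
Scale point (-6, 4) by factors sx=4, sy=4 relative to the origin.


Scaling: (x*sx, y*sy) = (-6*4, 4*4) = (-24, 16)

(-24, 16)


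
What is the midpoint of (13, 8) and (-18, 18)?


Midpoint = ((13+-18)/2, (8+18)/2) = (-2.5, 13)

(-2.5, 13)


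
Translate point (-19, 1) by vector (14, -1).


Translation: (x+dx, y+dy) = (-19+14, 1+-1) = (-5, 0)

(-5, 0)


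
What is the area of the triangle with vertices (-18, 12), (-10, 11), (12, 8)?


Area = |x1(y2-y3) + x2(y3-y1) + x3(y1-y2)| / 2
= |-18*(11-8) + -10*(8-12) + 12*(12-11)| / 2
= 1

1


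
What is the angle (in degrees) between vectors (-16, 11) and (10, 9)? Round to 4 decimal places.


dot = -16*10 + 11*9 = -61
|u| = 19.4165, |v| = 13.4536
cos(angle) = -0.2335
angle = 103.5043 degrees

103.5043 degrees


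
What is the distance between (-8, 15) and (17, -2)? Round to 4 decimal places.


d = sqrt((17--8)^2 + (-2-15)^2) = 30.2324

30.2324


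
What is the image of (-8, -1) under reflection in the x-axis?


Reflection across x-axis: (x, y) -> (x, -y)
(-8, -1) -> (-8, 1)

(-8, 1)


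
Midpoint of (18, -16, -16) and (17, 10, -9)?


Midpoint = ((18+17)/2, (-16+10)/2, (-16+-9)/2) = (17.5, -3, -12.5)

(17.5, -3, -12.5)


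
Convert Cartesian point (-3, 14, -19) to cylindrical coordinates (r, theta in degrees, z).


r = sqrt((-3)^2 + 14^2) = 14.3178
theta = atan2(14, -3) = 102.0948 deg
z = -19

r = 14.3178, theta = 102.0948 deg, z = -19


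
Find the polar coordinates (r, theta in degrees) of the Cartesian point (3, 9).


r = sqrt(3^2 + 9^2) = 9.4868
theta = atan2(9, 3) = 71.5651 degrees

r = 9.4868, theta = 71.5651 degrees


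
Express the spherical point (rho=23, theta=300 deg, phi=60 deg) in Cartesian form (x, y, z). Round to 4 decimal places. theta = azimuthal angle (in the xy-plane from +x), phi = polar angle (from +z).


x = 23 * sin(60) * cos(300) = 9.9593
y = 23 * sin(60) * sin(300) = -17.25
z = 23 * cos(60) = 11.5

(9.9593, -17.25, 11.5)


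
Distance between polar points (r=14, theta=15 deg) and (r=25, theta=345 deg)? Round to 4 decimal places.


d = sqrt(r1^2 + r2^2 - 2*r1*r2*cos(t2-t1))
d = sqrt(14^2 + 25^2 - 2*14*25*cos(345-15)) = 14.6555

14.6555


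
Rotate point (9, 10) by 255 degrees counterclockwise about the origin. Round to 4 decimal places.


x' = 9*cos(255) - 10*sin(255) = 7.3299
y' = 9*sin(255) + 10*cos(255) = -11.2815

(7.3299, -11.2815)


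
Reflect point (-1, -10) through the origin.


Reflection through origin: (x, y) -> (-x, -y)
(-1, -10) -> (1, 10)

(1, 10)


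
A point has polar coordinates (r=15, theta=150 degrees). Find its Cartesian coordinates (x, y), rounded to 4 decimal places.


x = 15 * cos(150) = -12.9904
y = 15 * sin(150) = 7.5

(-12.9904, 7.5)


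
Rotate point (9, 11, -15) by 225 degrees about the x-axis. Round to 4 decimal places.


x' = 9
y' = 11*cos(225) - -15*sin(225) = -18.3848
z' = 11*sin(225) + -15*cos(225) = 2.8284

(9, -18.3848, 2.8284)


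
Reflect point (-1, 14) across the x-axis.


Reflection across x-axis: (x, y) -> (x, -y)
(-1, 14) -> (-1, -14)

(-1, -14)


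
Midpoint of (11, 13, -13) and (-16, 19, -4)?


Midpoint = ((11+-16)/2, (13+19)/2, (-13+-4)/2) = (-2.5, 16, -8.5)

(-2.5, 16, -8.5)


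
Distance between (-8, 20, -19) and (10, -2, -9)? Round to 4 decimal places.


d = sqrt((10--8)^2 + (-2-20)^2 + (-9--19)^2) = 30.133

30.133


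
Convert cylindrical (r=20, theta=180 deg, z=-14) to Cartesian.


x = 20 * cos(180) = -20
y = 20 * sin(180) = 0
z = -14

(-20, 0, -14)


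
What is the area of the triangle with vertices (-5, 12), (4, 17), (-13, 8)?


Area = |x1(y2-y3) + x2(y3-y1) + x3(y1-y2)| / 2
= |-5*(17-8) + 4*(8-12) + -13*(12-17)| / 2
= 2

2


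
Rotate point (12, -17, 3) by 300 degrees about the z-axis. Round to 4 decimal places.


x' = 12*cos(300) - -17*sin(300) = -8.7224
y' = 12*sin(300) + -17*cos(300) = -18.8923
z' = 3

(-8.7224, -18.8923, 3)


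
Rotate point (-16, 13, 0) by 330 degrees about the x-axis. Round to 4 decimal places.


x' = -16
y' = 13*cos(330) - 0*sin(330) = 11.2583
z' = 13*sin(330) + 0*cos(330) = -6.5

(-16, 11.2583, -6.5)


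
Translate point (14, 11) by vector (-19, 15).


Translation: (x+dx, y+dy) = (14+-19, 11+15) = (-5, 26)

(-5, 26)


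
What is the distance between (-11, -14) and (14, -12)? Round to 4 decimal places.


d = sqrt((14--11)^2 + (-12--14)^2) = 25.0799

25.0799


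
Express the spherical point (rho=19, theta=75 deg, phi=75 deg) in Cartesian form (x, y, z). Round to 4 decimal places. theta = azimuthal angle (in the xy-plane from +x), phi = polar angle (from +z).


x = 19 * sin(75) * cos(75) = 4.75
y = 19 * sin(75) * sin(75) = 17.7272
z = 19 * cos(75) = 4.9176

(4.75, 17.7272, 4.9176)


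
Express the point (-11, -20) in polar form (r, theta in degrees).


r = sqrt((-11)^2 + (-20)^2) = 22.8254
theta = atan2(-20, -11) = 241.1892 degrees

r = 22.8254, theta = 241.1892 degrees


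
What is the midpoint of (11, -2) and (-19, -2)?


Midpoint = ((11+-19)/2, (-2+-2)/2) = (-4, -2)

(-4, -2)


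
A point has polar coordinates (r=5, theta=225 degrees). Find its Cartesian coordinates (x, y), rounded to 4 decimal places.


x = 5 * cos(225) = -3.5355
y = 5 * sin(225) = -3.5355

(-3.5355, -3.5355)


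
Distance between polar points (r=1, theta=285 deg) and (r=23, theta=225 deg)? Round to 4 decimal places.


d = sqrt(r1^2 + r2^2 - 2*r1*r2*cos(t2-t1))
d = sqrt(1^2 + 23^2 - 2*1*23*cos(225-285)) = 22.5167

22.5167


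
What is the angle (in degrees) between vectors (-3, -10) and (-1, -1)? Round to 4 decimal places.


dot = -3*-1 + -10*-1 = 13
|u| = 10.4403, |v| = 1.4142
cos(angle) = 0.8805
angle = 28.3008 degrees

28.3008 degrees


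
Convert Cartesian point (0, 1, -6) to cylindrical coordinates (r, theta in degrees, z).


r = sqrt(0^2 + 1^2) = 1
theta = atan2(1, 0) = 90 deg
z = -6

r = 1, theta = 90 deg, z = -6


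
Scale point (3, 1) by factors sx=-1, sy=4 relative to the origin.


Scaling: (x*sx, y*sy) = (3*-1, 1*4) = (-3, 4)

(-3, 4)


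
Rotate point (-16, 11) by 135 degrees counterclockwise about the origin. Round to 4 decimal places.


x' = -16*cos(135) - 11*sin(135) = 3.5355
y' = -16*sin(135) + 11*cos(135) = -19.0919

(3.5355, -19.0919)


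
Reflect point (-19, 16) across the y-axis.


Reflection across y-axis: (x, y) -> (-x, y)
(-19, 16) -> (19, 16)

(19, 16)


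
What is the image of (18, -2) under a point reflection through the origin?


Reflection through origin: (x, y) -> (-x, -y)
(18, -2) -> (-18, 2)

(-18, 2)


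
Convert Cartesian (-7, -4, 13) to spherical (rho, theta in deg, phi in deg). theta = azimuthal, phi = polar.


rho = sqrt((-7)^2 + (-4)^2 + 13^2) = 15.2971
theta = atan2(-4, -7) = 209.7449 deg
phi = acos(13/15.2971) = 31.8061 deg

rho = 15.2971, theta = 209.7449 deg, phi = 31.8061 deg


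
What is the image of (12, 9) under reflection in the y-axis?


Reflection across y-axis: (x, y) -> (-x, y)
(12, 9) -> (-12, 9)

(-12, 9)


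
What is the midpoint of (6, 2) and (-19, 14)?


Midpoint = ((6+-19)/2, (2+14)/2) = (-6.5, 8)

(-6.5, 8)


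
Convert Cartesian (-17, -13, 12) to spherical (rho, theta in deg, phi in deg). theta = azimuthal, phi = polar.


rho = sqrt((-17)^2 + (-13)^2 + 12^2) = 24.5357
theta = atan2(-13, -17) = 217.4054 deg
phi = acos(12/24.5357) = 60.7196 deg

rho = 24.5357, theta = 217.4054 deg, phi = 60.7196 deg


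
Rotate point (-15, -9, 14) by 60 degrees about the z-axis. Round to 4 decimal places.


x' = -15*cos(60) - -9*sin(60) = 0.2942
y' = -15*sin(60) + -9*cos(60) = -17.4904
z' = 14

(0.2942, -17.4904, 14)


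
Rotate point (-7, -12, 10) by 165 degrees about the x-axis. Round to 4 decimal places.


x' = -7
y' = -12*cos(165) - 10*sin(165) = 9.0029
z' = -12*sin(165) + 10*cos(165) = -12.7651

(-7, 9.0029, -12.7651)


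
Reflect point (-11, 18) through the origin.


Reflection through origin: (x, y) -> (-x, -y)
(-11, 18) -> (11, -18)

(11, -18)


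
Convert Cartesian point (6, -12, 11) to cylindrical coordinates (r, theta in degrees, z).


r = sqrt(6^2 + (-12)^2) = 13.4164
theta = atan2(-12, 6) = 296.5651 deg
z = 11

r = 13.4164, theta = 296.5651 deg, z = 11


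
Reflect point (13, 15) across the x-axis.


Reflection across x-axis: (x, y) -> (x, -y)
(13, 15) -> (13, -15)

(13, -15)


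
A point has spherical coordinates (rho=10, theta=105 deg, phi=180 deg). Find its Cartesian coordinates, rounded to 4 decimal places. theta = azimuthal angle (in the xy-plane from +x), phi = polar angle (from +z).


x = 10 * sin(180) * cos(105) = 0
y = 10 * sin(180) * sin(105) = 0
z = 10 * cos(180) = -10

(0, 0, -10)


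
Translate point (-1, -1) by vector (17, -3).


Translation: (x+dx, y+dy) = (-1+17, -1+-3) = (16, -4)

(16, -4)


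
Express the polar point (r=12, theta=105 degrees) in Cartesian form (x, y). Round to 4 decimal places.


x = 12 * cos(105) = -3.1058
y = 12 * sin(105) = 11.5911

(-3.1058, 11.5911)


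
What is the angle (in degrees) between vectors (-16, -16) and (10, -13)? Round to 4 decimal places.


dot = -16*10 + -16*-13 = 48
|u| = 22.6274, |v| = 16.4012
cos(angle) = 0.1293
angle = 82.5686 degrees

82.5686 degrees


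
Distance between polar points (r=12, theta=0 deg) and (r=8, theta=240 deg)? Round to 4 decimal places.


d = sqrt(r1^2 + r2^2 - 2*r1*r2*cos(t2-t1))
d = sqrt(12^2 + 8^2 - 2*12*8*cos(240-0)) = 17.4356

17.4356


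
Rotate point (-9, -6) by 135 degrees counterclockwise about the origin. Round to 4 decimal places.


x' = -9*cos(135) - -6*sin(135) = 10.6066
y' = -9*sin(135) + -6*cos(135) = -2.1213

(10.6066, -2.1213)


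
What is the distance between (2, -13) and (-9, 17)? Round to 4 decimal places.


d = sqrt((-9-2)^2 + (17--13)^2) = 31.9531

31.9531


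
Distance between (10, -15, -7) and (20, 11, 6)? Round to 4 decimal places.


d = sqrt((20-10)^2 + (11--15)^2 + (6--7)^2) = 30.7409

30.7409


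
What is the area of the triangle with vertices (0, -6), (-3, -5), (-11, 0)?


Area = |x1(y2-y3) + x2(y3-y1) + x3(y1-y2)| / 2
= |0*(-5-0) + -3*(0--6) + -11*(-6--5)| / 2
= 3.5

3.5


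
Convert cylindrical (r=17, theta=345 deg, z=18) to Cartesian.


x = 17 * cos(345) = 16.4207
y = 17 * sin(345) = -4.3999
z = 18

(16.4207, -4.3999, 18)


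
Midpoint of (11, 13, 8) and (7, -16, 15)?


Midpoint = ((11+7)/2, (13+-16)/2, (8+15)/2) = (9, -1.5, 11.5)

(9, -1.5, 11.5)


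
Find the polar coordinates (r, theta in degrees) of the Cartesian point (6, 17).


r = sqrt(6^2 + 17^2) = 18.0278
theta = atan2(17, 6) = 70.56 degrees

r = 18.0278, theta = 70.56 degrees


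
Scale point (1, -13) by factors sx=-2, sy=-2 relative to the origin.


Scaling: (x*sx, y*sy) = (1*-2, -13*-2) = (-2, 26)

(-2, 26)


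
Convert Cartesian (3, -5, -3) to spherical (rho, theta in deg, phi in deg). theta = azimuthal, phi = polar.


rho = sqrt(3^2 + (-5)^2 + (-3)^2) = 6.5574
theta = atan2(-5, 3) = 300.9638 deg
phi = acos(-3/6.5574) = 117.2256 deg

rho = 6.5574, theta = 300.9638 deg, phi = 117.2256 deg


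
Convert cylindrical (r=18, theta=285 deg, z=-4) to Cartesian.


x = 18 * cos(285) = 4.6587
y = 18 * sin(285) = -17.3867
z = -4

(4.6587, -17.3867, -4)


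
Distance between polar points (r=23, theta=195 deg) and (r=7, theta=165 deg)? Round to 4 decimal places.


d = sqrt(r1^2 + r2^2 - 2*r1*r2*cos(t2-t1))
d = sqrt(23^2 + 7^2 - 2*23*7*cos(165-195)) = 17.2957

17.2957


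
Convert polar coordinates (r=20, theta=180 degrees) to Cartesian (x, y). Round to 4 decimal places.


x = 20 * cos(180) = -20
y = 20 * sin(180) = 0

(-20, 0)


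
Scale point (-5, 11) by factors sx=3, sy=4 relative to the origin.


Scaling: (x*sx, y*sy) = (-5*3, 11*4) = (-15, 44)

(-15, 44)


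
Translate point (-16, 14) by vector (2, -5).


Translation: (x+dx, y+dy) = (-16+2, 14+-5) = (-14, 9)

(-14, 9)


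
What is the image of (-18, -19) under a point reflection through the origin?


Reflection through origin: (x, y) -> (-x, -y)
(-18, -19) -> (18, 19)

(18, 19)


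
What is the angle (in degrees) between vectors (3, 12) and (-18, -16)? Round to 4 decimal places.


dot = 3*-18 + 12*-16 = -246
|u| = 12.3693, |v| = 24.0832
cos(angle) = -0.8258
angle = 145.6698 degrees

145.6698 degrees


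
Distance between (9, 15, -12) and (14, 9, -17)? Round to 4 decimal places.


d = sqrt((14-9)^2 + (9-15)^2 + (-17--12)^2) = 9.2736

9.2736


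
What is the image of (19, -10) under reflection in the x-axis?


Reflection across x-axis: (x, y) -> (x, -y)
(19, -10) -> (19, 10)

(19, 10)


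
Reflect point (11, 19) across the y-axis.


Reflection across y-axis: (x, y) -> (-x, y)
(11, 19) -> (-11, 19)

(-11, 19)


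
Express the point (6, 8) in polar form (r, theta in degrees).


r = sqrt(6^2 + 8^2) = 10
theta = atan2(8, 6) = 53.1301 degrees

r = 10, theta = 53.1301 degrees


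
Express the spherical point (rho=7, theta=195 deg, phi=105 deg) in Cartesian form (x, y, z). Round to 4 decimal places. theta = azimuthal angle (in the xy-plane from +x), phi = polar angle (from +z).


x = 7 * sin(105) * cos(195) = -6.5311
y = 7 * sin(105) * sin(195) = -1.75
z = 7 * cos(105) = -1.8117

(-6.5311, -1.75, -1.8117)


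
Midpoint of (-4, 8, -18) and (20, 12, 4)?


Midpoint = ((-4+20)/2, (8+12)/2, (-18+4)/2) = (8, 10, -7)

(8, 10, -7)


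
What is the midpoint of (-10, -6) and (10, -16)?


Midpoint = ((-10+10)/2, (-6+-16)/2) = (0, -11)

(0, -11)


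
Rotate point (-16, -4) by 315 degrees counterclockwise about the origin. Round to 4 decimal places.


x' = -16*cos(315) - -4*sin(315) = -14.1421
y' = -16*sin(315) + -4*cos(315) = 8.4853

(-14.1421, 8.4853)


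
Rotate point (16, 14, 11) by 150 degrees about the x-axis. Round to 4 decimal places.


x' = 16
y' = 14*cos(150) - 11*sin(150) = -17.6244
z' = 14*sin(150) + 11*cos(150) = -2.5263

(16, -17.6244, -2.5263)


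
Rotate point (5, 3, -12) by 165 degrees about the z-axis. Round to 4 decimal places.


x' = 5*cos(165) - 3*sin(165) = -5.6061
y' = 5*sin(165) + 3*cos(165) = -1.6037
z' = -12

(-5.6061, -1.6037, -12)


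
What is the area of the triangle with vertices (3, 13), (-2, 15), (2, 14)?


Area = |x1(y2-y3) + x2(y3-y1) + x3(y1-y2)| / 2
= |3*(15-14) + -2*(14-13) + 2*(13-15)| / 2
= 1.5

1.5


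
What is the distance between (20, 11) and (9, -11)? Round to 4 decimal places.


d = sqrt((9-20)^2 + (-11-11)^2) = 24.5967

24.5967


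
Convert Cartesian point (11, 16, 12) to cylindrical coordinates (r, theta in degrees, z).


r = sqrt(11^2 + 16^2) = 19.4165
theta = atan2(16, 11) = 55.4915 deg
z = 12

r = 19.4165, theta = 55.4915 deg, z = 12


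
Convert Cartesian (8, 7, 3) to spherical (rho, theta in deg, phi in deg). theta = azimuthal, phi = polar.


rho = sqrt(8^2 + 7^2 + 3^2) = 11.0454
theta = atan2(7, 8) = 41.1859 deg
phi = acos(3/11.0454) = 74.2401 deg

rho = 11.0454, theta = 41.1859 deg, phi = 74.2401 deg


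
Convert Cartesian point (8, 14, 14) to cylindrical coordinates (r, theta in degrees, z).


r = sqrt(8^2 + 14^2) = 16.1245
theta = atan2(14, 8) = 60.2551 deg
z = 14

r = 16.1245, theta = 60.2551 deg, z = 14


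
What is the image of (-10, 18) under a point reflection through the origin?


Reflection through origin: (x, y) -> (-x, -y)
(-10, 18) -> (10, -18)

(10, -18)


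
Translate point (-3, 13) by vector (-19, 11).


Translation: (x+dx, y+dy) = (-3+-19, 13+11) = (-22, 24)

(-22, 24)


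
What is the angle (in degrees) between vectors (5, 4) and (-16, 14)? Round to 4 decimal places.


dot = 5*-16 + 4*14 = -24
|u| = 6.4031, |v| = 21.2603
cos(angle) = -0.1763
angle = 100.1543 degrees

100.1543 degrees


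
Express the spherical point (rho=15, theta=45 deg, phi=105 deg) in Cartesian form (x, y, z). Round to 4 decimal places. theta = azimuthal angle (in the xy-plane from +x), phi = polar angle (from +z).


x = 15 * sin(105) * cos(45) = 10.2452
y = 15 * sin(105) * sin(45) = 10.2452
z = 15 * cos(105) = -3.8823

(10.2452, 10.2452, -3.8823)


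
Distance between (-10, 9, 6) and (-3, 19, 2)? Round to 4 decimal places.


d = sqrt((-3--10)^2 + (19-9)^2 + (2-6)^2) = 12.8452

12.8452


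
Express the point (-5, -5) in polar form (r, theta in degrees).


r = sqrt((-5)^2 + (-5)^2) = 7.0711
theta = atan2(-5, -5) = 225 degrees

r = 7.0711, theta = 225 degrees


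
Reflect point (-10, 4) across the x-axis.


Reflection across x-axis: (x, y) -> (x, -y)
(-10, 4) -> (-10, -4)

(-10, -4)


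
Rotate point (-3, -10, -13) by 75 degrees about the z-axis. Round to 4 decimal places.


x' = -3*cos(75) - -10*sin(75) = 8.8828
y' = -3*sin(75) + -10*cos(75) = -5.486
z' = -13

(8.8828, -5.486, -13)


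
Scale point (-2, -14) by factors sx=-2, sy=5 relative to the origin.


Scaling: (x*sx, y*sy) = (-2*-2, -14*5) = (4, -70)

(4, -70)


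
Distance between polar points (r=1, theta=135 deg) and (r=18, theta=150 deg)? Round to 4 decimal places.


d = sqrt(r1^2 + r2^2 - 2*r1*r2*cos(t2-t1))
d = sqrt(1^2 + 18^2 - 2*1*18*cos(150-135)) = 17.036

17.036


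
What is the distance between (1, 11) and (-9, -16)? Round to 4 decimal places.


d = sqrt((-9-1)^2 + (-16-11)^2) = 28.7924

28.7924


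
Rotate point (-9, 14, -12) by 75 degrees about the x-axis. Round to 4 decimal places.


x' = -9
y' = 14*cos(75) - -12*sin(75) = 15.2146
z' = 14*sin(75) + -12*cos(75) = 10.4171

(-9, 15.2146, 10.4171)


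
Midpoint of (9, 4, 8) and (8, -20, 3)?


Midpoint = ((9+8)/2, (4+-20)/2, (8+3)/2) = (8.5, -8, 5.5)

(8.5, -8, 5.5)


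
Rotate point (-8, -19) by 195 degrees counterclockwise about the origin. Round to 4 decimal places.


x' = -8*cos(195) - -19*sin(195) = 2.8098
y' = -8*sin(195) + -19*cos(195) = 20.4231

(2.8098, 20.4231)


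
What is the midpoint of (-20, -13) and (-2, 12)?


Midpoint = ((-20+-2)/2, (-13+12)/2) = (-11, -0.5)

(-11, -0.5)


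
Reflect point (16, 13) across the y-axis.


Reflection across y-axis: (x, y) -> (-x, y)
(16, 13) -> (-16, 13)

(-16, 13)


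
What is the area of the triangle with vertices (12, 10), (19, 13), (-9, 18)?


Area = |x1(y2-y3) + x2(y3-y1) + x3(y1-y2)| / 2
= |12*(13-18) + 19*(18-10) + -9*(10-13)| / 2
= 59.5

59.5


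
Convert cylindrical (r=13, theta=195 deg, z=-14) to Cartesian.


x = 13 * cos(195) = -12.557
y = 13 * sin(195) = -3.3646
z = -14

(-12.557, -3.3646, -14)


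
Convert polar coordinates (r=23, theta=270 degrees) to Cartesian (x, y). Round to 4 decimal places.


x = 23 * cos(270) = 0
y = 23 * sin(270) = -23

(0, -23)


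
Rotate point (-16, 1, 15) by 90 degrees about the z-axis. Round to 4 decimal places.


x' = -16*cos(90) - 1*sin(90) = -1
y' = -16*sin(90) + 1*cos(90) = -16
z' = 15

(-1, -16, 15)


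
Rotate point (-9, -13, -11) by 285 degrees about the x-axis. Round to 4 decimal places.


x' = -9
y' = -13*cos(285) - -11*sin(285) = -13.9898
z' = -13*sin(285) + -11*cos(285) = 9.71

(-9, -13.9898, 9.71)


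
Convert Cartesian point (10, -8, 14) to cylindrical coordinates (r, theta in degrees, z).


r = sqrt(10^2 + (-8)^2) = 12.8062
theta = atan2(-8, 10) = 321.3402 deg
z = 14

r = 12.8062, theta = 321.3402 deg, z = 14


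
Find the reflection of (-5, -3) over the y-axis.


Reflection across y-axis: (x, y) -> (-x, y)
(-5, -3) -> (5, -3)

(5, -3)


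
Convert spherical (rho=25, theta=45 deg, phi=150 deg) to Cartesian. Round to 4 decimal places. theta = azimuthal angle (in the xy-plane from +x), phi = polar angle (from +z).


x = 25 * sin(150) * cos(45) = 8.8388
y = 25 * sin(150) * sin(45) = 8.8388
z = 25 * cos(150) = -21.6506

(8.8388, 8.8388, -21.6506)


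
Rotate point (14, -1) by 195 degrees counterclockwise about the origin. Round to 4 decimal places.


x' = 14*cos(195) - -1*sin(195) = -13.7818
y' = 14*sin(195) + -1*cos(195) = -2.6575

(-13.7818, -2.6575)


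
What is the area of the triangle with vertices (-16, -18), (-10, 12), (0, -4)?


Area = |x1(y2-y3) + x2(y3-y1) + x3(y1-y2)| / 2
= |-16*(12--4) + -10*(-4--18) + 0*(-18-12)| / 2
= 198

198


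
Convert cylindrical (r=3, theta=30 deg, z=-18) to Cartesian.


x = 3 * cos(30) = 2.5981
y = 3 * sin(30) = 1.5
z = -18

(2.5981, 1.5, -18)


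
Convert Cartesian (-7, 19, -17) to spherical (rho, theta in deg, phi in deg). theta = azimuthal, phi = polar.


rho = sqrt((-7)^2 + 19^2 + (-17)^2) = 26.4386
theta = atan2(19, -7) = 110.2249 deg
phi = acos(-17/26.4386) = 130.0158 deg

rho = 26.4386, theta = 110.2249 deg, phi = 130.0158 deg


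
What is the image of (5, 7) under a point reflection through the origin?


Reflection through origin: (x, y) -> (-x, -y)
(5, 7) -> (-5, -7)

(-5, -7)


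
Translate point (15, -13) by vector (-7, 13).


Translation: (x+dx, y+dy) = (15+-7, -13+13) = (8, 0)

(8, 0)


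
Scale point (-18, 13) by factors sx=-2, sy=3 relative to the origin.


Scaling: (x*sx, y*sy) = (-18*-2, 13*3) = (36, 39)

(36, 39)


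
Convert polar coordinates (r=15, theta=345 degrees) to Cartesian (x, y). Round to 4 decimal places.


x = 15 * cos(345) = 14.4889
y = 15 * sin(345) = -3.8823

(14.4889, -3.8823)


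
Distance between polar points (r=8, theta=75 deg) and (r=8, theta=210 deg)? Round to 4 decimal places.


d = sqrt(r1^2 + r2^2 - 2*r1*r2*cos(t2-t1))
d = sqrt(8^2 + 8^2 - 2*8*8*cos(210-75)) = 14.7821

14.7821


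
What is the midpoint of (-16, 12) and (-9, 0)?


Midpoint = ((-16+-9)/2, (12+0)/2) = (-12.5, 6)

(-12.5, 6)


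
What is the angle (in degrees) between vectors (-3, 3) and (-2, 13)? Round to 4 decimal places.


dot = -3*-2 + 3*13 = 45
|u| = 4.2426, |v| = 13.1529
cos(angle) = 0.8064
angle = 36.2538 degrees

36.2538 degrees


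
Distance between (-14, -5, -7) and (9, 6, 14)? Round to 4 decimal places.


d = sqrt((9--14)^2 + (6--5)^2 + (14--7)^2) = 33.0303

33.0303


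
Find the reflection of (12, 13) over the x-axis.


Reflection across x-axis: (x, y) -> (x, -y)
(12, 13) -> (12, -13)

(12, -13)


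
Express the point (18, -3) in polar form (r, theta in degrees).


r = sqrt(18^2 + (-3)^2) = 18.2483
theta = atan2(-3, 18) = 350.5377 degrees

r = 18.2483, theta = 350.5377 degrees


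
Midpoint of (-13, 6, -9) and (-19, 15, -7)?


Midpoint = ((-13+-19)/2, (6+15)/2, (-9+-7)/2) = (-16, 10.5, -8)

(-16, 10.5, -8)


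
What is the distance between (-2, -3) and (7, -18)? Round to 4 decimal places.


d = sqrt((7--2)^2 + (-18--3)^2) = 17.4929

17.4929


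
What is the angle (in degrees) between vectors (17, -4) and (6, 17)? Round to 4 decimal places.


dot = 17*6 + -4*17 = 34
|u| = 17.4642, |v| = 18.0278
cos(angle) = 0.108
angle = 83.8005 degrees

83.8005 degrees


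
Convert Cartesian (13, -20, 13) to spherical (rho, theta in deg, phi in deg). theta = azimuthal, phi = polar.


rho = sqrt(13^2 + (-20)^2 + 13^2) = 27.1662
theta = atan2(-20, 13) = 303.0239 deg
phi = acos(13/27.1662) = 61.4101 deg

rho = 27.1662, theta = 303.0239 deg, phi = 61.4101 deg


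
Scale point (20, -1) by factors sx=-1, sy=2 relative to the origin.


Scaling: (x*sx, y*sy) = (20*-1, -1*2) = (-20, -2)

(-20, -2)


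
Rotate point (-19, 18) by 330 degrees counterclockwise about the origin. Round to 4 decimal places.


x' = -19*cos(330) - 18*sin(330) = -7.4545
y' = -19*sin(330) + 18*cos(330) = 25.0885

(-7.4545, 25.0885)


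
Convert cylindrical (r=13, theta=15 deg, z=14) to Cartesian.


x = 13 * cos(15) = 12.557
y = 13 * sin(15) = 3.3646
z = 14

(12.557, 3.3646, 14)


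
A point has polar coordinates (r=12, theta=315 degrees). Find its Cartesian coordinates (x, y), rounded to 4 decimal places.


x = 12 * cos(315) = 8.4853
y = 12 * sin(315) = -8.4853

(8.4853, -8.4853)


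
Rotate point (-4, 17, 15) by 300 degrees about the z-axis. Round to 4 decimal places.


x' = -4*cos(300) - 17*sin(300) = 12.7224
y' = -4*sin(300) + 17*cos(300) = 11.9641
z' = 15

(12.7224, 11.9641, 15)


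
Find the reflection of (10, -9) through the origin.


Reflection through origin: (x, y) -> (-x, -y)
(10, -9) -> (-10, 9)

(-10, 9)


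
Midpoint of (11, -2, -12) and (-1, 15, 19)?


Midpoint = ((11+-1)/2, (-2+15)/2, (-12+19)/2) = (5, 6.5, 3.5)

(5, 6.5, 3.5)


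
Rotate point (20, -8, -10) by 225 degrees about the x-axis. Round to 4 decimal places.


x' = 20
y' = -8*cos(225) - -10*sin(225) = -1.4142
z' = -8*sin(225) + -10*cos(225) = 12.7279

(20, -1.4142, 12.7279)


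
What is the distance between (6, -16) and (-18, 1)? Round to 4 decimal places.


d = sqrt((-18-6)^2 + (1--16)^2) = 29.4109

29.4109


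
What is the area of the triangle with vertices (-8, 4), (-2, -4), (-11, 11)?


Area = |x1(y2-y3) + x2(y3-y1) + x3(y1-y2)| / 2
= |-8*(-4-11) + -2*(11-4) + -11*(4--4)| / 2
= 9

9


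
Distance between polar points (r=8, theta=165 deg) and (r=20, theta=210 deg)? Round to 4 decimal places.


d = sqrt(r1^2 + r2^2 - 2*r1*r2*cos(t2-t1))
d = sqrt(8^2 + 20^2 - 2*8*20*cos(210-165)) = 15.4184

15.4184


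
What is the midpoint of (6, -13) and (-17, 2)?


Midpoint = ((6+-17)/2, (-13+2)/2) = (-5.5, -5.5)

(-5.5, -5.5)


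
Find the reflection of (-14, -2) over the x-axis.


Reflection across x-axis: (x, y) -> (x, -y)
(-14, -2) -> (-14, 2)

(-14, 2)


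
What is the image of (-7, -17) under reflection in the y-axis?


Reflection across y-axis: (x, y) -> (-x, y)
(-7, -17) -> (7, -17)

(7, -17)


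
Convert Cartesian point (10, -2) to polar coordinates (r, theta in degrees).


r = sqrt(10^2 + (-2)^2) = 10.198
theta = atan2(-2, 10) = 348.6901 degrees

r = 10.198, theta = 348.6901 degrees


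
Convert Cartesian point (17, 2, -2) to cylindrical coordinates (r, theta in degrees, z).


r = sqrt(17^2 + 2^2) = 17.1172
theta = atan2(2, 17) = 6.7098 deg
z = -2

r = 17.1172, theta = 6.7098 deg, z = -2


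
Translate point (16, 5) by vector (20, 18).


Translation: (x+dx, y+dy) = (16+20, 5+18) = (36, 23)

(36, 23)


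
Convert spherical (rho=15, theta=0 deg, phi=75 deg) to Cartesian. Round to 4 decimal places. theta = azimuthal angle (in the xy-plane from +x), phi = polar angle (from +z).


x = 15 * sin(75) * cos(0) = 14.4889
y = 15 * sin(75) * sin(0) = 0
z = 15 * cos(75) = 3.8823

(14.4889, 0, 3.8823)


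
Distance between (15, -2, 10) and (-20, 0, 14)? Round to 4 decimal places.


d = sqrt((-20-15)^2 + (0--2)^2 + (14-10)^2) = 35.2846

35.2846


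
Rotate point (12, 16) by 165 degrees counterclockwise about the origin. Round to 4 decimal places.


x' = 12*cos(165) - 16*sin(165) = -15.7322
y' = 12*sin(165) + 16*cos(165) = -12.349

(-15.7322, -12.349)


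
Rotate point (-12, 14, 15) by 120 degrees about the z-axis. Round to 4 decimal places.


x' = -12*cos(120) - 14*sin(120) = -6.1244
y' = -12*sin(120) + 14*cos(120) = -17.3923
z' = 15

(-6.1244, -17.3923, 15)


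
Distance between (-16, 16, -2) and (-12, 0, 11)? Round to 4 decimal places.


d = sqrt((-12--16)^2 + (0-16)^2 + (11--2)^2) = 21

21


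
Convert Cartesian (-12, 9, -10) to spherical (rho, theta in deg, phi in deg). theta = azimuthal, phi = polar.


rho = sqrt((-12)^2 + 9^2 + (-10)^2) = 18.0278
theta = atan2(9, -12) = 143.1301 deg
phi = acos(-10/18.0278) = 123.6901 deg

rho = 18.0278, theta = 143.1301 deg, phi = 123.6901 deg


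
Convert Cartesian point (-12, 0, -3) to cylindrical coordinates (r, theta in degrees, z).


r = sqrt((-12)^2 + 0^2) = 12
theta = atan2(0, -12) = 180 deg
z = -3

r = 12, theta = 180 deg, z = -3


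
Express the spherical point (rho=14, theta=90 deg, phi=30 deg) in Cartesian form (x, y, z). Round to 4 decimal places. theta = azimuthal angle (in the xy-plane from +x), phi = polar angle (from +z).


x = 14 * sin(30) * cos(90) = 0
y = 14 * sin(30) * sin(90) = 7
z = 14 * cos(30) = 12.1244

(0, 7, 12.1244)


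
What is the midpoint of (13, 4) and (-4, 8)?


Midpoint = ((13+-4)/2, (4+8)/2) = (4.5, 6)

(4.5, 6)


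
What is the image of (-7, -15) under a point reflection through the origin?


Reflection through origin: (x, y) -> (-x, -y)
(-7, -15) -> (7, 15)

(7, 15)


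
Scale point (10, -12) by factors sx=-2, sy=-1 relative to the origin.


Scaling: (x*sx, y*sy) = (10*-2, -12*-1) = (-20, 12)

(-20, 12)


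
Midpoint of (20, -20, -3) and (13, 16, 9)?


Midpoint = ((20+13)/2, (-20+16)/2, (-3+9)/2) = (16.5, -2, 3)

(16.5, -2, 3)


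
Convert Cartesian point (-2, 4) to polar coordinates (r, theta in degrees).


r = sqrt((-2)^2 + 4^2) = 4.4721
theta = atan2(4, -2) = 116.5651 degrees

r = 4.4721, theta = 116.5651 degrees


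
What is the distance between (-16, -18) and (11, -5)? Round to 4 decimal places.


d = sqrt((11--16)^2 + (-5--18)^2) = 29.9666

29.9666


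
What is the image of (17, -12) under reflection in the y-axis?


Reflection across y-axis: (x, y) -> (-x, y)
(17, -12) -> (-17, -12)

(-17, -12)


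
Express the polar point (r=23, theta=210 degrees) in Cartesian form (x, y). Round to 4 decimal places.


x = 23 * cos(210) = -19.9186
y = 23 * sin(210) = -11.5

(-19.9186, -11.5)


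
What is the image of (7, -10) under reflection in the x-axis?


Reflection across x-axis: (x, y) -> (x, -y)
(7, -10) -> (7, 10)

(7, 10)


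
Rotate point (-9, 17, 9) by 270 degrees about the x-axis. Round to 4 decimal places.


x' = -9
y' = 17*cos(270) - 9*sin(270) = 9
z' = 17*sin(270) + 9*cos(270) = -17

(-9, 9, -17)


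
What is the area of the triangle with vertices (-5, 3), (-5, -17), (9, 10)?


Area = |x1(y2-y3) + x2(y3-y1) + x3(y1-y2)| / 2
= |-5*(-17-10) + -5*(10-3) + 9*(3--17)| / 2
= 140

140


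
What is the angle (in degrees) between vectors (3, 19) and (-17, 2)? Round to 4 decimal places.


dot = 3*-17 + 19*2 = -13
|u| = 19.2354, |v| = 17.1172
cos(angle) = -0.0395
angle = 92.2628 degrees

92.2628 degrees


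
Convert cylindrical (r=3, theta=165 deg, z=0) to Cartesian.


x = 3 * cos(165) = -2.8978
y = 3 * sin(165) = 0.7765
z = 0

(-2.8978, 0.7765, 0)


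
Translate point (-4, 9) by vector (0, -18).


Translation: (x+dx, y+dy) = (-4+0, 9+-18) = (-4, -9)

(-4, -9)


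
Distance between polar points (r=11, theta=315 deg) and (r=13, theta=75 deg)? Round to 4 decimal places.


d = sqrt(r1^2 + r2^2 - 2*r1*r2*cos(t2-t1))
d = sqrt(11^2 + 13^2 - 2*11*13*cos(75-315)) = 20.8087

20.8087


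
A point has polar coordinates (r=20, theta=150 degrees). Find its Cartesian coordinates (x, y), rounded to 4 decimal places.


x = 20 * cos(150) = -17.3205
y = 20 * sin(150) = 10

(-17.3205, 10)


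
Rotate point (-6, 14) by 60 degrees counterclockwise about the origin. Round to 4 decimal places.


x' = -6*cos(60) - 14*sin(60) = -15.1244
y' = -6*sin(60) + 14*cos(60) = 1.8038

(-15.1244, 1.8038)


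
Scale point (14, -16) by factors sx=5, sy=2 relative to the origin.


Scaling: (x*sx, y*sy) = (14*5, -16*2) = (70, -32)

(70, -32)


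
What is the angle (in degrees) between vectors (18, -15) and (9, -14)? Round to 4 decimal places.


dot = 18*9 + -15*-14 = 372
|u| = 23.4307, |v| = 16.6433
cos(angle) = 0.9539
angle = 17.4592 degrees

17.4592 degrees


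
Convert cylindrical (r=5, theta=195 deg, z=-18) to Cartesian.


x = 5 * cos(195) = -4.8296
y = 5 * sin(195) = -1.2941
z = -18

(-4.8296, -1.2941, -18)


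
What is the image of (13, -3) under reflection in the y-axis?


Reflection across y-axis: (x, y) -> (-x, y)
(13, -3) -> (-13, -3)

(-13, -3)


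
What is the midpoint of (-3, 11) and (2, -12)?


Midpoint = ((-3+2)/2, (11+-12)/2) = (-0.5, -0.5)

(-0.5, -0.5)


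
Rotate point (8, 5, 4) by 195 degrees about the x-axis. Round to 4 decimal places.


x' = 8
y' = 5*cos(195) - 4*sin(195) = -3.7944
z' = 5*sin(195) + 4*cos(195) = -5.1578

(8, -3.7944, -5.1578)


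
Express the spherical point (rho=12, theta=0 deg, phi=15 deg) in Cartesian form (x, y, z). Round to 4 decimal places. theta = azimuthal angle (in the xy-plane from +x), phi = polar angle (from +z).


x = 12 * sin(15) * cos(0) = 3.1058
y = 12 * sin(15) * sin(0) = 0
z = 12 * cos(15) = 11.5911

(3.1058, 0, 11.5911)


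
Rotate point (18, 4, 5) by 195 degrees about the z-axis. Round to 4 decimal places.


x' = 18*cos(195) - 4*sin(195) = -16.3514
y' = 18*sin(195) + 4*cos(195) = -8.5224
z' = 5

(-16.3514, -8.5224, 5)


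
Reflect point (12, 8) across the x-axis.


Reflection across x-axis: (x, y) -> (x, -y)
(12, 8) -> (12, -8)

(12, -8)


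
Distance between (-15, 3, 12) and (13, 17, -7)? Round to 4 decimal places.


d = sqrt((13--15)^2 + (17-3)^2 + (-7-12)^2) = 36.6197

36.6197


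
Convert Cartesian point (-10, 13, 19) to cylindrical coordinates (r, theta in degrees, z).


r = sqrt((-10)^2 + 13^2) = 16.4012
theta = atan2(13, -10) = 127.5686 deg
z = 19

r = 16.4012, theta = 127.5686 deg, z = 19


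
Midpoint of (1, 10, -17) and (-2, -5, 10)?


Midpoint = ((1+-2)/2, (10+-5)/2, (-17+10)/2) = (-0.5, 2.5, -3.5)

(-0.5, 2.5, -3.5)


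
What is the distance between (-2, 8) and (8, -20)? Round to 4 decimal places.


d = sqrt((8--2)^2 + (-20-8)^2) = 29.7321

29.7321


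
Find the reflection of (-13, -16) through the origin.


Reflection through origin: (x, y) -> (-x, -y)
(-13, -16) -> (13, 16)

(13, 16)


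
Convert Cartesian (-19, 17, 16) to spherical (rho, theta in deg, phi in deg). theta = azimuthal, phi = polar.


rho = sqrt((-19)^2 + 17^2 + 16^2) = 30.0998
theta = atan2(17, -19) = 138.1798 deg
phi = acos(16/30.0998) = 57.8888 deg

rho = 30.0998, theta = 138.1798 deg, phi = 57.8888 deg


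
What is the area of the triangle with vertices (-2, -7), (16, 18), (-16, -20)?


Area = |x1(y2-y3) + x2(y3-y1) + x3(y1-y2)| / 2
= |-2*(18--20) + 16*(-20--7) + -16*(-7-18)| / 2
= 58

58


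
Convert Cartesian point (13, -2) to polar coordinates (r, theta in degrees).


r = sqrt(13^2 + (-2)^2) = 13.1529
theta = atan2(-2, 13) = 351.2538 degrees

r = 13.1529, theta = 351.2538 degrees


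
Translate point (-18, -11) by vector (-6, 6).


Translation: (x+dx, y+dy) = (-18+-6, -11+6) = (-24, -5)

(-24, -5)


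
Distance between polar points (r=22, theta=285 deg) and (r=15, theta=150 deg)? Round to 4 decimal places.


d = sqrt(r1^2 + r2^2 - 2*r1*r2*cos(t2-t1))
d = sqrt(22^2 + 15^2 - 2*22*15*cos(150-285)) = 34.2883

34.2883


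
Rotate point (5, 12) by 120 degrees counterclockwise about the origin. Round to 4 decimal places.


x' = 5*cos(120) - 12*sin(120) = -12.8923
y' = 5*sin(120) + 12*cos(120) = -1.6699

(-12.8923, -1.6699)


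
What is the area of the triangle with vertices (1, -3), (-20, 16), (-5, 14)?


Area = |x1(y2-y3) + x2(y3-y1) + x3(y1-y2)| / 2
= |1*(16-14) + -20*(14--3) + -5*(-3-16)| / 2
= 121.5

121.5


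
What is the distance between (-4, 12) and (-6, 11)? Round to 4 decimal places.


d = sqrt((-6--4)^2 + (11-12)^2) = 2.2361

2.2361


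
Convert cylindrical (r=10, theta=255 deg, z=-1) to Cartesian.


x = 10 * cos(255) = -2.5882
y = 10 * sin(255) = -9.6593
z = -1

(-2.5882, -9.6593, -1)


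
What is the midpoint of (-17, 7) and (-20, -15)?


Midpoint = ((-17+-20)/2, (7+-15)/2) = (-18.5, -4)

(-18.5, -4)


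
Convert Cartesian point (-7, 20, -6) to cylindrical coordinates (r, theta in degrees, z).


r = sqrt((-7)^2 + 20^2) = 21.1896
theta = atan2(20, -7) = 109.29 deg
z = -6

r = 21.1896, theta = 109.29 deg, z = -6


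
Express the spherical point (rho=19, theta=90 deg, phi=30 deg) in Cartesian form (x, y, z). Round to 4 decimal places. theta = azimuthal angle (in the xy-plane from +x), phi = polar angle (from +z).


x = 19 * sin(30) * cos(90) = 0
y = 19 * sin(30) * sin(90) = 9.5
z = 19 * cos(30) = 16.4545

(0, 9.5, 16.4545)


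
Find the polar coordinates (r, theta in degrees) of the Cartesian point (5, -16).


r = sqrt(5^2 + (-16)^2) = 16.7631
theta = atan2(-16, 5) = 287.354 degrees

r = 16.7631, theta = 287.354 degrees


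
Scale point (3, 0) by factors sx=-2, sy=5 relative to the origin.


Scaling: (x*sx, y*sy) = (3*-2, 0*5) = (-6, 0)

(-6, 0)


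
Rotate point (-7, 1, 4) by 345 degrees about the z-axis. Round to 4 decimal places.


x' = -7*cos(345) - 1*sin(345) = -6.5027
y' = -7*sin(345) + 1*cos(345) = 2.7777
z' = 4

(-6.5027, 2.7777, 4)


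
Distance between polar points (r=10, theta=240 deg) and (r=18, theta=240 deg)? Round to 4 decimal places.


d = sqrt(r1^2 + r2^2 - 2*r1*r2*cos(t2-t1))
d = sqrt(10^2 + 18^2 - 2*10*18*cos(240-240)) = 8

8


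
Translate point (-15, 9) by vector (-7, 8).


Translation: (x+dx, y+dy) = (-15+-7, 9+8) = (-22, 17)

(-22, 17)


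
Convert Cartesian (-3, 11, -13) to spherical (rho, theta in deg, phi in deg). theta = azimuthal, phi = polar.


rho = sqrt((-3)^2 + 11^2 + (-13)^2) = 17.2916
theta = atan2(11, -3) = 105.2551 deg
phi = acos(-13/17.2916) = 138.7474 deg

rho = 17.2916, theta = 105.2551 deg, phi = 138.7474 deg


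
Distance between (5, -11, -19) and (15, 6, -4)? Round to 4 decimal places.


d = sqrt((15-5)^2 + (6--11)^2 + (-4--19)^2) = 24.779

24.779


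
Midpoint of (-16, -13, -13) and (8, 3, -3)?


Midpoint = ((-16+8)/2, (-13+3)/2, (-13+-3)/2) = (-4, -5, -8)

(-4, -5, -8)


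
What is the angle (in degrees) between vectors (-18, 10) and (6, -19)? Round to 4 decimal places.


dot = -18*6 + 10*-19 = -298
|u| = 20.5913, |v| = 19.9249
cos(angle) = -0.7263
angle = 136.5802 degrees

136.5802 degrees


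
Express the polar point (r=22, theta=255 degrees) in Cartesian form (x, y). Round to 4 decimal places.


x = 22 * cos(255) = -5.694
y = 22 * sin(255) = -21.2504

(-5.694, -21.2504)


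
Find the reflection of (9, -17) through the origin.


Reflection through origin: (x, y) -> (-x, -y)
(9, -17) -> (-9, 17)

(-9, 17)


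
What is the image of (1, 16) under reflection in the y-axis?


Reflection across y-axis: (x, y) -> (-x, y)
(1, 16) -> (-1, 16)

(-1, 16)


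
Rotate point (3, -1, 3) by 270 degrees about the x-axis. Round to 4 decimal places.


x' = 3
y' = -1*cos(270) - 3*sin(270) = 3
z' = -1*sin(270) + 3*cos(270) = 1

(3, 3, 1)


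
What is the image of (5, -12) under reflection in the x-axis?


Reflection across x-axis: (x, y) -> (x, -y)
(5, -12) -> (5, 12)

(5, 12)


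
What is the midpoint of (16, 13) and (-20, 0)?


Midpoint = ((16+-20)/2, (13+0)/2) = (-2, 6.5)

(-2, 6.5)


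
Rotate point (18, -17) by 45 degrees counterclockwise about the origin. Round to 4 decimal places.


x' = 18*cos(45) - -17*sin(45) = 24.7487
y' = 18*sin(45) + -17*cos(45) = 0.7071

(24.7487, 0.7071)


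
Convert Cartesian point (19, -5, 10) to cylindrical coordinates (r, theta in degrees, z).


r = sqrt(19^2 + (-5)^2) = 19.6469
theta = atan2(-5, 19) = 345.2564 deg
z = 10

r = 19.6469, theta = 345.2564 deg, z = 10
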